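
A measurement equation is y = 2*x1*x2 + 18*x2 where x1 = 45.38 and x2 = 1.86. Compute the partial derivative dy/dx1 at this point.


y = 2*x1*x2 + 18*x2
dy/dx1 = 2*x2
Evaluate at x2 = 1.86: c1 = 2 * 1.86
c1 = 3.7200

3.7200


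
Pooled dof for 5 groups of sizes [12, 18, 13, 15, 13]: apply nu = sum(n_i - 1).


nu = sum_i (n_i - 1)
nu = ((12 - 1) + (18 - 1) + (13 - 1) + (15 - 1) + (13 - 1))
nu = 11 + 17 + 12 + 14 + 12
nu = 66

66


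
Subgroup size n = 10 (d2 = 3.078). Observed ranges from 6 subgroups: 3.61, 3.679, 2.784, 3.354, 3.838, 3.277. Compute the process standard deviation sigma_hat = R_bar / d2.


R_bar = (3.61 + 3.679 + 2.784 + 3.354 + 3.838 + 3.277) / 6
R_bar = 20.542 / 6 = 3.4236667
sigma_hat = R_bar / d2 = 3.4236667 / 3.078 = 1.1123

1.1123


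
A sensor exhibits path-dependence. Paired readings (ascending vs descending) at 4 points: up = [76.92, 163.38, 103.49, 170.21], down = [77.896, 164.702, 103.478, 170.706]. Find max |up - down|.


|76.92 - 77.896| = 0.9760
|163.38 - 164.702| = 1.3220
|103.49 - 103.478| = 0.0120
|170.21 - 170.706| = 0.4960
hysteresis = max(diffs) = 1.3220

1.3220


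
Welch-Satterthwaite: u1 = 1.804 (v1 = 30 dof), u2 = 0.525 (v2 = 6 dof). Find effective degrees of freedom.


uc = sqrt(u1^2 + u2^2) = sqrt(1.804^2 + 0.525^2) = 1.8788403
v_eff = uc^4 / (u1^4/v1 + u2^4/v2)
= 1.8788403^4 / (1.804^4/30 + 0.525^4/6)
= 12.461189 / 0.36570231
v_eff = 34.0747

34.0747


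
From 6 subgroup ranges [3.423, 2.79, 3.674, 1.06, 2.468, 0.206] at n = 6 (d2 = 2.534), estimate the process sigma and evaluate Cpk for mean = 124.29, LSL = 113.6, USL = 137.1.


R_bar = (3.423 + 2.79 + 3.674 + 1.06 + 2.468 + 0.206) / 6 = 2.2701667
sigma = R_bar / d2 = 2.2701667 / 2.534 = 0.89588268
Cp = (USL - LSL)/(6*sigma) = (137.1 - 113.6)/(6*0.89588268) = 4.3719
Cpu = (137.1 - 124.29)/(3*0.89588268) = 4.7662
Cpl = (124.29 - 113.6)/(3*0.89588268) = 3.9775
Cpk = min(Cpu, Cpl) = 3.9775

3.9775


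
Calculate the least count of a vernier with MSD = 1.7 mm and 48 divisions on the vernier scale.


LC = MSD / n_div
= 1.7 / 48
= 0.0354

0.0354


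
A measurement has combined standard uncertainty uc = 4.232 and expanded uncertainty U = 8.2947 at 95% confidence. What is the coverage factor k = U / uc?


k = U / uc
k = 8.2947 / 4.232
k = 1.96

1.96


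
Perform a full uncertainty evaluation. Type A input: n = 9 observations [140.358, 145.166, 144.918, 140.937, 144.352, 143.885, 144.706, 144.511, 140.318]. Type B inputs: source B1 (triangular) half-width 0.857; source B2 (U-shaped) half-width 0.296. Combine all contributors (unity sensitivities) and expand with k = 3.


mean = (140.358 + 145.166 + 144.918 + 140.937 + 144.352 + 143.885 + 144.706 + 144.511 + 140.318) / 9 = 143.239
s = sqrt(sum((x - mean)^2)/(n-1)) = 2.0642836
u_A = s / sqrt(n) = 2.0642836 / sqrt(9) = 0.68809453
u_B1 = 0.857 / sqrt(6) = 0.34986878
u_B2 = 0.296 / sqrt(2) = 0.20930361
uc = sqrt(0.68809453^2 + 0.34986878^2 + 0.20930361^2) = 0.79980638
U = k * uc = 3 * 0.79980638
U = 2.3994

2.3994


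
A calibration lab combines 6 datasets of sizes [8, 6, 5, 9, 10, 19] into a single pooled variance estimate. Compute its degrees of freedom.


nu = sum_i (n_i - 1)
nu = ((8 - 1) + (6 - 1) + (5 - 1) + (9 - 1) + (10 - 1) + (19 - 1))
nu = 7 + 5 + 4 + 8 + 9 + 18
nu = 51

51


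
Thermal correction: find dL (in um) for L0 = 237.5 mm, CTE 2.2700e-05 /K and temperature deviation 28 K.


dL = L * alpha * dT
= 237.5 * 2.2700e-05 * 28
= 0.1509550 mm
dL_um = 0.1509550 * 1000 = 150.9550 um

150.9550


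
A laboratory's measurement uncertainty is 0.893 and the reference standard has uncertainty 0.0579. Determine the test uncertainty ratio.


TUR = u_lab / u_ref
= 0.893 / 0.0579
= 15.4231

15.4231


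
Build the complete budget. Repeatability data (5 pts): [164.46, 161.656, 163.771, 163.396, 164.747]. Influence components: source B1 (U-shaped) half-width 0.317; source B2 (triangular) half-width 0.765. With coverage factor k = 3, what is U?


mean = (164.46 + 161.656 + 163.771 + 163.396 + 164.747) / 5 = 163.606
s = sqrt(sum((x - mean)^2)/(n-1)) = 1.2150126
u_A = s / sqrt(n) = 1.2150126 / sqrt(5) = 0.54337015
u_B1 = 0.317 / sqrt(2) = 0.22415285
u_B2 = 0.765 / sqrt(6) = 0.31230994
uc = sqrt(0.54337015^2 + 0.22415285^2 + 0.31230994^2) = 0.66560733
U = k * uc = 3 * 0.66560733
U = 1.9968

1.9968


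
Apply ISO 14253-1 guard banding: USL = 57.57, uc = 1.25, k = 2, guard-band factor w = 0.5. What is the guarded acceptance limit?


U = k * uc = 2 * 1.25 = 2.5
guard band g = w * U = 0.5 * 2.5 = 1.25
AL = USL - g = 57.57 - 1.25
AL = 56.3200

56.3200


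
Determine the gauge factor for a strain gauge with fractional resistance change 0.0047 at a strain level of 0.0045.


GF = (dR/R) / epsilon
= 0.0047 / 0.0045
= 1.0444

1.0444


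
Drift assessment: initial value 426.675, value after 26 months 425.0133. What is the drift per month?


rate = (v2 - v1) / months
= (425.0133 - 426.675) / 26
= -1.6617 / 26
= -0.0639

-0.0639


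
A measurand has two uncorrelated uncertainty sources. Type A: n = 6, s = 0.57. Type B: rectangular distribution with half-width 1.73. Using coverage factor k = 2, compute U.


u_A = s / sqrt(n) = 0.57 / sqrt(6) = 0.23270153
u_B = half_width / sqrt(3) = 1.73 / sqrt(3) = 0.99881597
uc = sqrt(u_A^2 + u_B^2) = sqrt(0.23270153^2 + 0.99881597^2) = 1.0255649
U = k * uc = 2 * 1.0255649
U = 2.0511

2.0511


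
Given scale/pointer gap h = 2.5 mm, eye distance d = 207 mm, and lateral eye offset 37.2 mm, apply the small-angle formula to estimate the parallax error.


error = h * offset / d
= 2.5 * 37.2 / 207
= 0.4493

0.4493


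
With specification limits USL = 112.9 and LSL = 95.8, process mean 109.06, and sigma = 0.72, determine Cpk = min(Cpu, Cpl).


Cpu = (USL - mean) / (3*sigma) = (112.9 - 109.06) / (3*0.72) = 1.7778
Cpl = (mean - LSL) / (3*sigma) = (109.06 - 95.8) / (3*0.72) = 6.1389
Cpk = min(Cpu, Cpl) = 1.7778

1.7778


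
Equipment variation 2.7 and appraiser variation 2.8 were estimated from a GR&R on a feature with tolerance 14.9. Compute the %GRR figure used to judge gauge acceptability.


GRR = sqrt(EV^2 + AV^2) = sqrt(2.7^2 + 2.8^2) = 3.8897301
%GRR = GRR / tol * 100 = 3.8897301 / 14.9 * 100
%GRR = 26.1056

26.1056


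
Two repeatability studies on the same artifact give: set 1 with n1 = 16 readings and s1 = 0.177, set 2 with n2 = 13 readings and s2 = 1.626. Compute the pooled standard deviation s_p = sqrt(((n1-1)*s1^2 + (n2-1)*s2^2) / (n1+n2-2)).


s_p = sqrt(((n1-1)*s1^2 + (n2-1)*s2^2) / (n1+n2-2))
numerator = (16-1)*0.177^2 + (13-1)*1.626^2 = 0.469935 + 31.726512 = 32.196447
denominator = 16 + 13 - 2 = 27
s_p^2 = 32.196447 / 27 = 1.192461
s_p = sqrt(1.192461) = 1.0920

1.0920


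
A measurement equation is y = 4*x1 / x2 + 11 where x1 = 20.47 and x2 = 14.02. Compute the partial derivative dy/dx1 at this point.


y = 4*x1 / x2 + 11
dy/dx1 = 4/x2
Evaluate at x2 = 14.02: c1 = 4 / 14.02
c1 = 0.2853

0.2853


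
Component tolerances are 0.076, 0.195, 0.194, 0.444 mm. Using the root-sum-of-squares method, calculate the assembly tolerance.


RSS = sqrt(0.076^2 + 0.195^2 + 0.194^2 + 0.444^2)
= sqrt(0.278573)
= 0.5278

0.5278


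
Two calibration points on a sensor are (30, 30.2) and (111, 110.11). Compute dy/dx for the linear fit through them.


slope = (y2 - y1) / (x2 - x1)
= (110.11 - 30.2) / (111 - 30)
= 79.9100 / 81
= 0.9865

0.9865


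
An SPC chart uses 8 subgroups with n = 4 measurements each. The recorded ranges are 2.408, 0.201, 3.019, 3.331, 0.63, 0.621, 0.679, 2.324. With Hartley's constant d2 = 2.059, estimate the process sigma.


R_bar = (2.408 + 0.201 + 3.019 + 3.331 + 0.63 + 0.621 + 0.679 + 2.324) / 8
R_bar = 13.213 / 8 = 1.651625
sigma_hat = R_bar / d2 = 1.651625 / 2.059 = 0.8021

0.8021


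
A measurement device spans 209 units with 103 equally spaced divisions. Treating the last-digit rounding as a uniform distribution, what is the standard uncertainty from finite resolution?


resolution = range / divisions
resolution = 209 / 103 = 2.0291262
u_res = resolution / (2*sqrt(3))
u_res = 2.0291262 / 3.4641016
u_res = 0.5858

0.5858


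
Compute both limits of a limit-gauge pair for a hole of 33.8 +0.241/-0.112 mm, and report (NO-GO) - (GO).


GO = nominal - lower_tol (smallest hole = maximum material condition)
GO = 33.8 - 0.112 = 33.688
NO-GO = nominal + upper_tol (largest hole = least material condition)
NO-GO = 33.8 + 0.241 = 34.041
spread = NO-GO - GO = 34.041 - 33.688 = 0.3530

0.3530


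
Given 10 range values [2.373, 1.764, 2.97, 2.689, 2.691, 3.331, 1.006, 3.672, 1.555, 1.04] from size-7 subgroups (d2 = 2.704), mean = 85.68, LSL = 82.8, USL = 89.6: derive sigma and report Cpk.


R_bar = (2.373 + 1.764 + 2.97 + 2.689 + 2.691 + 3.331 + 1.006 + 3.672 + 1.555 + 1.04) / 10 = 2.3091
sigma = R_bar / d2 = 2.3091 / 2.704 = 0.8539571
Cp = (USL - LSL)/(6*sigma) = (89.6 - 82.8)/(6*0.8539571) = 1.3272
Cpu = (89.6 - 85.68)/(3*0.8539571) = 1.5301
Cpl = (85.68 - 82.8)/(3*0.8539571) = 1.1242
Cpk = min(Cpu, Cpl) = 1.1242

1.1242


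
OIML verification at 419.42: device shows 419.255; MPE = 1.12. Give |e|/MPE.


e = indication - reference = 419.255 - 419.42 = -0.1650
|e| = 0.1650
ratio = |e| / MPE = 0.1650 / 1.12
ratio = 0.1473

0.1473


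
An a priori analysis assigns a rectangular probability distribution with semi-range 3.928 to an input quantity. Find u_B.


u_B = half_width / sqrt(3)
u_B = 3.928 / 1.7320508
u_B = 2.2678

2.2678


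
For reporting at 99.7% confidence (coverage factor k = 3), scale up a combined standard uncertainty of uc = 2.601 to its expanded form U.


U = k * uc
U = 3 * 2.601
U = 7.8030

7.8030


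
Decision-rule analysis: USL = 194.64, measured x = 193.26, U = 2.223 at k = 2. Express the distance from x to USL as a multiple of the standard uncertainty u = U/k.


u = U / k = 2.223 / 2 = 1.1115
margin = |USL - x| = |194.64 - 193.26| = 1.38
z = margin / u = 1.38 / 1.1115
z = 1.2416

1.2416


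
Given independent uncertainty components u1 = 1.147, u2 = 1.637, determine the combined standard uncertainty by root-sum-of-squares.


uc = sqrt(1.147^2 + 1.637^2)
uc = sqrt(3.995378)
uc = 1.9988

1.9988


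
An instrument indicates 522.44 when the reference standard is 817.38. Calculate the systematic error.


Systematic error = measured - true
= 522.44 - 817.38
= -294.9400

-294.9400


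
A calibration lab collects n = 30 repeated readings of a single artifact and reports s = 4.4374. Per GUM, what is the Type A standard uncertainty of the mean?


u_A = s / sqrt(n)
u_A = 4.4374 / sqrt(30)
u_A = 4.4374 / 5.4772256
u_A = 0.8102

0.8102


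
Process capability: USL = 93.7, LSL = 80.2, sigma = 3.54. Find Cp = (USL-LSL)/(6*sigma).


Cp = (USL - LSL) / (6 * sigma)
= (93.7 - 80.2) / (6 * 3.54)
= 13.5000 / 21.2400
= 0.6356

0.6356


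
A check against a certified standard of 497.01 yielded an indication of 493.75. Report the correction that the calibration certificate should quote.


Correction = standard - reading
= 497.01 - 493.75
= 3.2600

3.2600


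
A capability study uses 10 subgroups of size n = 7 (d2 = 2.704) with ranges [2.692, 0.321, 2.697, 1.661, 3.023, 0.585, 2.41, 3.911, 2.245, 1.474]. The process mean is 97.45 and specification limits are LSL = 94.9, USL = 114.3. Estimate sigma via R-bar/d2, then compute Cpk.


R_bar = (2.692 + 0.321 + 2.697 + 1.661 + 3.023 + 0.585 + 2.41 + 3.911 + 2.245 + 1.474) / 10 = 2.1019
sigma = R_bar / d2 = 2.1019 / 2.704 = 0.77732988
Cp = (USL - LSL)/(6*sigma) = (114.3 - 94.9)/(6*0.77732988) = 4.1595
Cpu = (114.3 - 97.45)/(3*0.77732988) = 7.2256
Cpl = (97.45 - 94.9)/(3*0.77732988) = 1.0935
Cpk = min(Cpu, Cpl) = 1.0935

1.0935


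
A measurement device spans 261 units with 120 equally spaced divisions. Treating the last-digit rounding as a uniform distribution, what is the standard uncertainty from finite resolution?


resolution = range / divisions
resolution = 261 / 120 = 2.175
u_res = resolution / (2*sqrt(3))
u_res = 2.175 / 3.4641016
u_res = 0.6279

0.6279


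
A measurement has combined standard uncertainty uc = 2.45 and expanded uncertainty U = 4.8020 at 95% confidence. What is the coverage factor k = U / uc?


k = U / uc
k = 4.8020 / 2.45
k = 1.96

1.96


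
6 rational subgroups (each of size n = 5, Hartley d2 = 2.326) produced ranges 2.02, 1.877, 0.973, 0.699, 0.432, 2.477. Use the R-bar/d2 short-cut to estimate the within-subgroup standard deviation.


R_bar = (2.02 + 1.877 + 0.973 + 0.699 + 0.432 + 2.477) / 6
R_bar = 8.478 / 6 = 1.413
sigma_hat = R_bar / d2 = 1.413 / 2.326 = 0.6075

0.6075


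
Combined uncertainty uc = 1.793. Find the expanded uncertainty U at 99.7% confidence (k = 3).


U = k * uc
U = 3 * 1.793
U = 5.3790

5.3790


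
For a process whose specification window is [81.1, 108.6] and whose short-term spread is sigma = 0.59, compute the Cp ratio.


Cp = (USL - LSL) / (6 * sigma)
= (108.6 - 81.1) / (6 * 0.59)
= 27.5000 / 3.5400
= 7.7684

7.7684


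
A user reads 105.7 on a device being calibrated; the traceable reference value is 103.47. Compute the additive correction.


Correction = standard - reading
= 103.47 - 105.7
= -2.2300

-2.2300


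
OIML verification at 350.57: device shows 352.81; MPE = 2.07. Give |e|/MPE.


e = indication - reference = 352.81 - 350.57 = 2.2400
|e| = 2.2400
ratio = |e| / MPE = 2.2400 / 2.07
ratio = 1.0821

1.0821


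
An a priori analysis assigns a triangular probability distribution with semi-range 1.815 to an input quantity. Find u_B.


u_B = half_width / sqrt(6)
u_B = 1.815 / 2.4494897
u_B = 0.7410

0.7410


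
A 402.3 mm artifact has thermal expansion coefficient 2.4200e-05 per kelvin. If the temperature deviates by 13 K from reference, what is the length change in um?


dL = L * alpha * dT
= 402.3 * 2.4200e-05 * 13
= 0.1265636 mm
dL_um = 0.1265636 * 1000 = 126.5636 um

126.5636


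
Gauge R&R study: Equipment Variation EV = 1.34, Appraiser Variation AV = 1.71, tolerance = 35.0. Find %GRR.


GRR = sqrt(EV^2 + AV^2) = sqrt(1.34^2 + 1.71^2) = 2.1724871
%GRR = GRR / tol * 100 = 2.1724871 / 35.0 * 100
%GRR = 6.2071

6.2071


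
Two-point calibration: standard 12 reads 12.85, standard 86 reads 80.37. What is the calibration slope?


slope = (y2 - y1) / (x2 - x1)
= (80.37 - 12.85) / (86 - 12)
= 67.5200 / 74
= 0.9124

0.9124


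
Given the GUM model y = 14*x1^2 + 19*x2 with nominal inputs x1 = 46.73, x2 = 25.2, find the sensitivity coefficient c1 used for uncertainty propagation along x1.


y = 14*x1^2 + 19*x2
dy/dx1 = 2*14*x1
Evaluate at x1 = 46.73: c1 = 28 * 46.73
c1 = 1308.4400

1308.4400


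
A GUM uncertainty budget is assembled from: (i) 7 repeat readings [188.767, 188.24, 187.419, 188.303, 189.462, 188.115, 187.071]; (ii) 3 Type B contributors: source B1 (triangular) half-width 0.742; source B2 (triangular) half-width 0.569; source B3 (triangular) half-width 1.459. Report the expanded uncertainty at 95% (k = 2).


mean = (188.767 + 188.24 + 187.419 + 188.303 + 189.462 + 188.115 + 187.071) / 7 = 188.1967143
s = sqrt(sum((x - mean)^2)/(n-1)) = 0.7977148
u_A = s / sqrt(n) = 0.7977148 / sqrt(7) = 0.30150785
u_B1 = 0.742 / sqrt(6) = 0.30292023
u_B2 = 0.569 / sqrt(6) = 0.23229328
u_B3 = 1.459 / sqrt(6) = 0.59563426
uc = sqrt(0.30150785^2 + 0.30292023^2 + 0.23229328^2 + 0.59563426^2) = 0.76903055
U = k * uc = 2 * 0.76903055
U = 1.5381

1.5381


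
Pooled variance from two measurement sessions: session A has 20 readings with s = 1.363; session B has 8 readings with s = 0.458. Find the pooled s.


s_p = sqrt(((n1-1)*s1^2 + (n2-1)*s2^2) / (n1+n2-2))
numerator = (20-1)*1.363^2 + (8-1)*0.458^2 = 35.297611 + 1.468348 = 36.765959
denominator = 20 + 8 - 2 = 26
s_p^2 = 36.765959 / 26 = 1.4140753
s_p = sqrt(1.4140753) = 1.1891

1.1891


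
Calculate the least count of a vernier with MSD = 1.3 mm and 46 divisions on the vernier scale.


LC = MSD / n_div
= 1.3 / 46
= 0.0283

0.0283


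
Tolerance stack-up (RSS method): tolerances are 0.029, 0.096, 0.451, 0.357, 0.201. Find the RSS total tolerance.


RSS = sqrt(0.029^2 + 0.096^2 + 0.451^2 + 0.357^2 + 0.201^2)
= sqrt(0.381308)
= 0.6175

0.6175


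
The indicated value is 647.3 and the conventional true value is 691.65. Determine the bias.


Systematic error = measured - true
= 647.3 - 691.65
= -44.3500

-44.3500


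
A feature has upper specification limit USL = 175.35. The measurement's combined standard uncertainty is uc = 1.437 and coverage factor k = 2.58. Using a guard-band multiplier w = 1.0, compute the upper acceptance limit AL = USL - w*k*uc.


U = k * uc = 2.58 * 1.437 = 3.70746
guard band g = w * U = 1.0 * 3.70746 = 3.70746
AL = USL - g = 175.35 - 3.70746
AL = 171.6425

171.6425


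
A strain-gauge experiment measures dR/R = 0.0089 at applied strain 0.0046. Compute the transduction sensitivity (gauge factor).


GF = (dR/R) / epsilon
= 0.0089 / 0.0046
= 1.9348

1.9348


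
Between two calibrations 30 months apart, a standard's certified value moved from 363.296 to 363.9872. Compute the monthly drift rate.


rate = (v2 - v1) / months
= (363.9872 - 363.296) / 30
= 0.6912 / 30
= 0.0230

0.0230


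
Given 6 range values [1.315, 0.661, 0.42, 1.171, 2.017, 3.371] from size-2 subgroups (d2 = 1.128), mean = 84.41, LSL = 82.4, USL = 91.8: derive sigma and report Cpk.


R_bar = (1.315 + 0.661 + 0.42 + 1.171 + 2.017 + 3.371) / 6 = 1.4925
sigma = R_bar / d2 = 1.4925 / 1.128 = 1.3231383
Cp = (USL - LSL)/(6*sigma) = (91.8 - 82.4)/(6*1.3231383) = 1.1841
Cpu = (91.8 - 84.41)/(3*1.3231383) = 1.8617
Cpl = (84.41 - 82.4)/(3*1.3231383) = 0.5064
Cpk = min(Cpu, Cpl) = 0.5064

0.5064


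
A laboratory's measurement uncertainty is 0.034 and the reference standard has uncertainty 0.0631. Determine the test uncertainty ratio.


TUR = u_lab / u_ref
= 0.034 / 0.0631
= 0.5388

0.5388


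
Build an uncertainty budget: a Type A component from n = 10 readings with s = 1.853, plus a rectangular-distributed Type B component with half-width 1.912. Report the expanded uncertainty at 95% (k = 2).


u_A = s / sqrt(n) = 1.853 / sqrt(10) = 0.58597005
u_B = half_width / sqrt(3) = 1.912 / sqrt(3) = 1.1038937
uc = sqrt(u_A^2 + u_B^2) = sqrt(0.58597005^2 + 1.1038937^2) = 1.2497769
U = k * uc = 2 * 1.2497769
U = 2.4996

2.4996


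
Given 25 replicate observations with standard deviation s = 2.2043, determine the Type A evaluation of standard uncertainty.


u_A = s / sqrt(n)
u_A = 2.2043 / sqrt(25)
u_A = 2.2043 / 5
u_A = 0.4409

0.4409


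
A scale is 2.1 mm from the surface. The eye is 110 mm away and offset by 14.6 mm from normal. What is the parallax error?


error = h * offset / d
= 2.1 * 14.6 / 110
= 0.2787

0.2787


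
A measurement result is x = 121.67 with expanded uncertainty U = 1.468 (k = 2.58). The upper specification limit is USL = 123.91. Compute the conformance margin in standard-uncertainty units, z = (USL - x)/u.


u = U / k = 1.468 / 2.58 = 0.56899225
margin = |USL - x| = |123.91 - 121.67| = 2.24
z = margin / u = 2.24 / 0.56899225
z = 3.9368

3.9368


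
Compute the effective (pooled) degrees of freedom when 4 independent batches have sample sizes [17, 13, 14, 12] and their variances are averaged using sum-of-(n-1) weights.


nu = sum_i (n_i - 1)
nu = ((17 - 1) + (13 - 1) + (14 - 1) + (12 - 1))
nu = 16 + 12 + 13 + 11
nu = 52

52


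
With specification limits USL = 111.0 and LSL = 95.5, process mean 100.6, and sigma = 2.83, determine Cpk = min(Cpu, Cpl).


Cpu = (USL - mean) / (3*sigma) = (111.0 - 100.6) / (3*2.83) = 1.2250
Cpl = (mean - LSL) / (3*sigma) = (100.6 - 95.5) / (3*2.83) = 0.6007
Cpk = min(Cpu, Cpl) = 0.6007

0.6007


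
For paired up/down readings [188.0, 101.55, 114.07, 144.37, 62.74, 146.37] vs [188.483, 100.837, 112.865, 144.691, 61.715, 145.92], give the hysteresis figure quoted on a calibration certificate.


|188.0 - 188.483| = 0.4830
|101.55 - 100.837| = 0.7130
|114.07 - 112.865| = 1.2050
|144.37 - 144.691| = 0.3210
|62.74 - 61.715| = 1.0250
|146.37 - 145.92| = 0.4500
hysteresis = max(diffs) = 1.2050

1.2050


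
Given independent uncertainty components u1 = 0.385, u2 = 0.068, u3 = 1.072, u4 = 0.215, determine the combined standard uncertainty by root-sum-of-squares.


uc = sqrt(0.385^2 + 0.068^2 + 1.072^2 + 0.215^2)
uc = sqrt(1.348258)
uc = 1.1611

1.1611


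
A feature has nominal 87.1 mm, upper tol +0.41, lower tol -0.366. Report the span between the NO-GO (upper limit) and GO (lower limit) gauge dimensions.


GO = nominal - lower_tol (smallest hole = maximum material condition)
GO = 87.1 - 0.366 = 86.734
NO-GO = nominal + upper_tol (largest hole = least material condition)
NO-GO = 87.1 + 0.41 = 87.51
spread = NO-GO - GO = 87.51 - 86.734 = 0.7760

0.7760


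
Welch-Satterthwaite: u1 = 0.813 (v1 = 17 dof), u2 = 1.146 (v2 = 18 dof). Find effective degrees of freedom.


uc = sqrt(u1^2 + u2^2) = sqrt(0.813^2 + 1.146^2) = 1.4050925
v_eff = uc^4 / (u1^4/v1 + u2^4/v2)
= 1.4050925^4 / (0.813^4/17 + 1.146^4/18)
= 3.897801 / 0.12152099
v_eff = 32.0751

32.0751


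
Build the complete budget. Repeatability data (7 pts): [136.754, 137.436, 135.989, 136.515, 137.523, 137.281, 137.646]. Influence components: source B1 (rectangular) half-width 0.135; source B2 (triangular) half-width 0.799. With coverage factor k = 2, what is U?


mean = (136.754 + 137.436 + 135.989 + 136.515 + 137.523 + 137.281 + 137.646) / 7 = 137.0205714
s = sqrt(sum((x - mean)^2)/(n-1)) = 0.61573827
u_A = s / sqrt(n) = 0.61573827 / sqrt(7) = 0.23272719
u_B1 = 0.135 / sqrt(3) = 0.077942286
u_B2 = 0.799 / sqrt(6) = 0.32619038
uc = sqrt(0.23272719^2 + 0.077942286^2 + 0.32619038^2) = 0.40821209
U = k * uc = 2 * 0.40821209
U = 0.8164

0.8164


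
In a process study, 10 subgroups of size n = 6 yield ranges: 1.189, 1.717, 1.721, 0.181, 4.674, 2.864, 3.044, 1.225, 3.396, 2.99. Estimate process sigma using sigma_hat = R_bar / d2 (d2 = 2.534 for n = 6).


R_bar = (1.189 + 1.717 + 1.721 + 0.181 + 4.674 + 2.864 + 3.044 + 1.225 + 3.396 + 2.99) / 10
R_bar = 23.001 / 10 = 2.3001
sigma_hat = R_bar / d2 = 2.3001 / 2.534 = 0.9077

0.9077


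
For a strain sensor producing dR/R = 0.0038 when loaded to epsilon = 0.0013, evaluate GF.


GF = (dR/R) / epsilon
= 0.0038 / 0.0013
= 2.9231

2.9231


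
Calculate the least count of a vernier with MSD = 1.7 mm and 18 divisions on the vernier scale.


LC = MSD / n_div
= 1.7 / 18
= 0.0944

0.0944


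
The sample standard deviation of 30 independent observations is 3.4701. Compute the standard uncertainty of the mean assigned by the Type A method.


u_A = s / sqrt(n)
u_A = 3.4701 / sqrt(30)
u_A = 3.4701 / 5.4772256
u_A = 0.6336

0.6336


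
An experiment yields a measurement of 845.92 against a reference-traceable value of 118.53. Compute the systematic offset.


Systematic error = measured - true
= 845.92 - 118.53
= 727.3900

727.3900


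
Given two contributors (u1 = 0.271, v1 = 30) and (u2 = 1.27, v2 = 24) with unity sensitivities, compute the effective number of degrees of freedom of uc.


uc = sqrt(u1^2 + u2^2) = sqrt(0.271^2 + 1.27^2) = 1.2985919
v_eff = uc^4 / (u1^4/v1 + u2^4/v2)
= 1.2985919^4 / (0.271^4/30 + 1.27^4/24)
= 2.8437457 / 0.10857339
v_eff = 26.1919

26.1919


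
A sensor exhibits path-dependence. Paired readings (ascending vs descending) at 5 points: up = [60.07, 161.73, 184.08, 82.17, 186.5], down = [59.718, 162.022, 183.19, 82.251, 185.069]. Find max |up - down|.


|60.07 - 59.718| = 0.3520
|161.73 - 162.022| = 0.2920
|184.08 - 183.19| = 0.8900
|82.17 - 82.251| = 0.0810
|186.5 - 185.069| = 1.4310
hysteresis = max(diffs) = 1.4310

1.4310


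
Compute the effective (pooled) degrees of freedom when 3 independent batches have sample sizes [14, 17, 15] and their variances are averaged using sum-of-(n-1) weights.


nu = sum_i (n_i - 1)
nu = ((14 - 1) + (17 - 1) + (15 - 1))
nu = 13 + 16 + 14
nu = 43

43


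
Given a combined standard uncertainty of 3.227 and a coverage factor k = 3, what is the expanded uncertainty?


U = k * uc
U = 3 * 3.227
U = 9.6810

9.6810


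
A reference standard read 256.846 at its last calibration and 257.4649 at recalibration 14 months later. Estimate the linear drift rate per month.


rate = (v2 - v1) / months
= (257.4649 - 256.846) / 14
= 0.6189 / 14
= 0.0442

0.0442


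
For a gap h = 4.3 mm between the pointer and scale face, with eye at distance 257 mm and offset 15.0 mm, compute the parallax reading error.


error = h * offset / d
= 4.3 * 15.0 / 257
= 0.2510

0.2510


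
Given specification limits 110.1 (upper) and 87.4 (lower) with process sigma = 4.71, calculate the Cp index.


Cp = (USL - LSL) / (6 * sigma)
= (110.1 - 87.4) / (6 * 4.71)
= 22.7000 / 28.2600
= 0.8033

0.8033


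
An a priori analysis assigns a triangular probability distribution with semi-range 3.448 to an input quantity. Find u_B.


u_B = half_width / sqrt(6)
u_B = 3.448 / 2.4494897
u_B = 1.4076

1.4076


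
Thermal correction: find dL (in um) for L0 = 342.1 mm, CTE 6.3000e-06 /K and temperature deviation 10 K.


dL = L * alpha * dT
= 342.1 * 6.3000e-06 * 10
= 0.0215523 mm
dL_um = 0.0215523 * 1000 = 21.5523 um

21.5523


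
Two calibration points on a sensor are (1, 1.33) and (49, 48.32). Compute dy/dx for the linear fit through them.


slope = (y2 - y1) / (x2 - x1)
= (48.32 - 1.33) / (49 - 1)
= 46.9900 / 48
= 0.9790

0.9790


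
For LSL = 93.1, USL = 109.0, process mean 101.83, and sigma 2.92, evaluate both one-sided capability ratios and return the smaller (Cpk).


Cpu = (USL - mean) / (3*sigma) = (109.0 - 101.83) / (3*2.92) = 0.8185
Cpl = (mean - LSL) / (3*sigma) = (101.83 - 93.1) / (3*2.92) = 0.9966
Cpk = min(Cpu, Cpl) = 0.8185

0.8185


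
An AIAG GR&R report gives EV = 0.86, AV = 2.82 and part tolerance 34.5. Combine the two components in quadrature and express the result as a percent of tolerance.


GRR = sqrt(EV^2 + AV^2) = sqrt(0.86^2 + 2.82^2) = 2.9482198
%GRR = GRR / tol * 100 = 2.9482198 / 34.5 * 100
%GRR = 8.5456

8.5456


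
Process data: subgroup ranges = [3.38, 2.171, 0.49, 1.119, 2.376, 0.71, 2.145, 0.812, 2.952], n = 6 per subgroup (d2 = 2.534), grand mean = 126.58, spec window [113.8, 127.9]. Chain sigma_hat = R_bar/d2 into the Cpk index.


R_bar = (3.38 + 2.171 + 0.49 + 1.119 + 2.376 + 0.71 + 2.145 + 0.812 + 2.952) / 9 = 1.795
sigma = R_bar / d2 = 1.795 / 2.534 = 0.70836622
Cp = (USL - LSL)/(6*sigma) = (127.9 - 113.8)/(6*0.70836622) = 3.3175
Cpu = (127.9 - 126.58)/(3*0.70836622) = 0.6211
Cpl = (126.58 - 113.8)/(3*0.70836622) = 6.0138
Cpk = min(Cpu, Cpl) = 0.6211

0.6211


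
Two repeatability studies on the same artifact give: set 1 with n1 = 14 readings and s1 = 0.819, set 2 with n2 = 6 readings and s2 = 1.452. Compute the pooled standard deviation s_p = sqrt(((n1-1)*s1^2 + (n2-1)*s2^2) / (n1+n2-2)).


s_p = sqrt(((n1-1)*s1^2 + (n2-1)*s2^2) / (n1+n2-2))
numerator = (14-1)*0.819^2 + (6-1)*1.452^2 = 8.719893 + 10.54152 = 19.261413
denominator = 14 + 6 - 2 = 18
s_p^2 = 19.261413 / 18 = 1.0700785
s_p = sqrt(1.0700785) = 1.0344

1.0344


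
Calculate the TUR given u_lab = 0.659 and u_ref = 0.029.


TUR = u_lab / u_ref
= 0.659 / 0.029
= 22.7241

22.7241


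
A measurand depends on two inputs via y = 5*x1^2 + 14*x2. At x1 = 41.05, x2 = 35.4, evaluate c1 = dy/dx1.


y = 5*x1^2 + 14*x2
dy/dx1 = 2*5*x1
Evaluate at x1 = 41.05: c1 = 10 * 41.05
c1 = 410.5000

410.5000


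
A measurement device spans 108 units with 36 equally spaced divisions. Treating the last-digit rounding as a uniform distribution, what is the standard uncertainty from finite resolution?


resolution = range / divisions
resolution = 108 / 36 = 3
u_res = resolution / (2*sqrt(3))
u_res = 3 / 3.4641016
u_res = 0.8660

0.8660


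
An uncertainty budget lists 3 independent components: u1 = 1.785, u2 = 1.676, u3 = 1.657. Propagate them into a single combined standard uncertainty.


uc = sqrt(1.785^2 + 1.676^2 + 1.657^2)
uc = sqrt(8.74085)
uc = 2.9565

2.9565


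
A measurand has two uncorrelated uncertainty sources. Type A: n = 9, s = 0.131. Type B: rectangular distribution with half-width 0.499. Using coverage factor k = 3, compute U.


u_A = s / sqrt(n) = 0.131 / sqrt(9) = 0.043666667
u_B = half_width / sqrt(3) = 0.499 / sqrt(3) = 0.28809778
uc = sqrt(u_A^2 + u_B^2) = sqrt(0.043666667^2 + 0.28809778^2) = 0.29138824
U = k * uc = 3 * 0.29138824
U = 0.8742

0.8742


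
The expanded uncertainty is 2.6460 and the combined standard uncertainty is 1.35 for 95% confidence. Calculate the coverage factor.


k = U / uc
k = 2.6460 / 1.35
k = 1.96

1.96


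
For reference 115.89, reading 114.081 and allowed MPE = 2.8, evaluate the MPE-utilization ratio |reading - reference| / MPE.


e = indication - reference = 114.081 - 115.89 = -1.8090
|e| = 1.8090
ratio = |e| / MPE = 1.8090 / 2.8
ratio = 0.6461

0.6461


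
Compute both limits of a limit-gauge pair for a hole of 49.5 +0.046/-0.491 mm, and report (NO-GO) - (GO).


GO = nominal - lower_tol (smallest hole = maximum material condition)
GO = 49.5 - 0.491 = 49.009
NO-GO = nominal + upper_tol (largest hole = least material condition)
NO-GO = 49.5 + 0.046 = 49.546
spread = NO-GO - GO = 49.546 - 49.009 = 0.5370

0.5370


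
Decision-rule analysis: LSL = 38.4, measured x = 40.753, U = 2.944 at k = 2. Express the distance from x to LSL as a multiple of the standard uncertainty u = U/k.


u = U / k = 2.944 / 2 = 1.472
margin = |LSL - x| = |38.4 - 40.753| = 2.353
z = margin / u = 2.353 / 1.472
z = 1.5985

1.5985


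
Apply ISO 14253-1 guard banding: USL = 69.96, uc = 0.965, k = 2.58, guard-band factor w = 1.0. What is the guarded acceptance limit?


U = k * uc = 2.58 * 0.965 = 2.4897
guard band g = w * U = 1.0 * 2.4897 = 2.4897
AL = USL - g = 69.96 - 2.4897
AL = 67.4703

67.4703


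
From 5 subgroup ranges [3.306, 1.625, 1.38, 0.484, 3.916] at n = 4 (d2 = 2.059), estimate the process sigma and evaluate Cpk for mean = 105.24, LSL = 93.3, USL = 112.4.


R_bar = (3.306 + 1.625 + 1.38 + 0.484 + 3.916) / 5 = 2.1422
sigma = R_bar / d2 = 2.1422 / 2.059 = 1.040408
Cp = (USL - LSL)/(6*sigma) = (112.4 - 93.3)/(6*1.040408) = 3.0597
Cpu = (112.4 - 105.24)/(3*1.040408) = 2.2940
Cpl = (105.24 - 93.3)/(3*1.040408) = 3.8254
Cpk = min(Cpu, Cpl) = 2.2940

2.2940


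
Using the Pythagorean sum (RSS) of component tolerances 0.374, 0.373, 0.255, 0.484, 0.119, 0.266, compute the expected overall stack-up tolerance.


RSS = sqrt(0.374^2 + 0.373^2 + 0.255^2 + 0.484^2 + 0.119^2 + 0.266^2)
= sqrt(0.663203)
= 0.8144

0.8144


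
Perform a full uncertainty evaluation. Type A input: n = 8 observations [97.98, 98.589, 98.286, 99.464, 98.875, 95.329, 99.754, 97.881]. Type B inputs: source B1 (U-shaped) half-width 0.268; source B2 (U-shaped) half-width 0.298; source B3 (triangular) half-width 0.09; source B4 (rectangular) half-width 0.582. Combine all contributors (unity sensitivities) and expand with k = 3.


mean = (97.98 + 98.589 + 98.286 + 99.464 + 98.875 + 95.329 + 99.754 + 97.881) / 8 = 98.26975
s = sqrt(sum((x - mean)^2)/(n-1)) = 1.3617654
u_A = s / sqrt(n) = 1.3617654 / sqrt(8) = 0.48145677
u_B1 = 0.268 / sqrt(2) = 0.18950462
u_B2 = 0.298 / sqrt(2) = 0.21071782
u_B3 = 0.09 / sqrt(6) = 0.036742346
u_B4 = 0.582 / sqrt(3) = 0.33601786
uc = sqrt(0.48145677^2 + 0.18950462^2 + 0.21071782^2 + 0.036742346^2 + 0.33601786^2) = 0.65297215
U = k * uc = 3 * 0.65297215
U = 1.9589

1.9589


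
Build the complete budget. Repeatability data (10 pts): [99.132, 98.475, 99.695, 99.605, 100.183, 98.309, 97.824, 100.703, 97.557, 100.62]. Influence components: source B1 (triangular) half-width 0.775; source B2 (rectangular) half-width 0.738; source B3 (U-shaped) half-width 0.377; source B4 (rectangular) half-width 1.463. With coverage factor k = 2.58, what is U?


mean = (99.132 + 98.475 + 99.695 + 99.605 + 100.183 + 98.309 + 97.824 + 100.703 + 97.557 + 100.62) / 10 = 99.2103
s = sqrt(sum((x - mean)^2)/(n-1)) = 1.1336589
u_A = s / sqrt(n) = 1.1336589 / sqrt(10) = 0.35849442
u_B1 = 0.775 / sqrt(6) = 0.31639243
u_B2 = 0.738 / sqrt(3) = 0.4260845
u_B3 = 0.377 / sqrt(2) = 0.26657926
u_B4 = 1.463 / sqrt(3) = 0.84466344
uc = sqrt(0.35849442^2 + 0.31639243^2 + 0.4260845^2 + 0.26657926^2 + 0.84466344^2) = 1.0930193
U = k * uc = 2.58 * 1.0930193
U = 2.8200

2.8200


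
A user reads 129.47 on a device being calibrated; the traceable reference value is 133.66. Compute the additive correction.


Correction = standard - reading
= 133.66 - 129.47
= 4.1900

4.1900


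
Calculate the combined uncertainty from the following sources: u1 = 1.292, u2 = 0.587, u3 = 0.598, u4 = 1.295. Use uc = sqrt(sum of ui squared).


uc = sqrt(1.292^2 + 0.587^2 + 0.598^2 + 1.295^2)
uc = sqrt(4.048462)
uc = 2.0121

2.0121


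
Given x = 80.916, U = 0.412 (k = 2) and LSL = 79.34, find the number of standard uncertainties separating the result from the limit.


u = U / k = 0.412 / 2 = 0.206
margin = |LSL - x| = |79.34 - 80.916| = 1.576
z = margin / u = 1.576 / 0.206
z = 7.6505

7.6505


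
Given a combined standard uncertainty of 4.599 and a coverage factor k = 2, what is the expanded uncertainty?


U = k * uc
U = 2 * 4.599
U = 9.1980

9.1980


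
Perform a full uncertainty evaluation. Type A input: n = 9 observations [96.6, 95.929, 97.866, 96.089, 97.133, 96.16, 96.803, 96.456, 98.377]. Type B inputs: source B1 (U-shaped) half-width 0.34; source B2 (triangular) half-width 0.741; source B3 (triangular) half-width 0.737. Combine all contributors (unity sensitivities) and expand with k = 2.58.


mean = (96.6 + 95.929 + 97.866 + 96.089 + 97.133 + 96.16 + 96.803 + 96.456 + 98.377) / 9 = 96.82366667
s = sqrt(sum((x - mean)^2)/(n-1)) = 0.83375956
u_A = s / sqrt(n) = 0.83375956 / sqrt(9) = 0.27791985
u_B1 = 0.34 / sqrt(2) = 0.24041631
u_B2 = 0.741 / sqrt(6) = 0.30251198
u_B3 = 0.737 / sqrt(6) = 0.30087899
uc = sqrt(0.27791985^2 + 0.24041631^2 + 0.30251198^2 + 0.30087899^2) = 0.56309956
U = k * uc = 2.58 * 0.56309956
U = 1.4528

1.4528


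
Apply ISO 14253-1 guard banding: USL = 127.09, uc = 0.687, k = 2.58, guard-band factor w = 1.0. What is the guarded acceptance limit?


U = k * uc = 2.58 * 0.687 = 1.77246
guard band g = w * U = 1.0 * 1.77246 = 1.77246
AL = USL - g = 127.09 - 1.77246
AL = 125.3175

125.3175


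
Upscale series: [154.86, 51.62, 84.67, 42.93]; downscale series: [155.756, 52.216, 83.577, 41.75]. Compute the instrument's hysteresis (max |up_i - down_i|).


|154.86 - 155.756| = 0.8960
|51.62 - 52.216| = 0.5960
|84.67 - 83.577| = 1.0930
|42.93 - 41.75| = 1.1800
hysteresis = max(diffs) = 1.1800

1.1800


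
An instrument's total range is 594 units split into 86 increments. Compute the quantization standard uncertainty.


resolution = range / divisions
resolution = 594 / 86 = 6.9069767
u_res = resolution / (2*sqrt(3))
u_res = 6.9069767 / 3.4641016
u_res = 1.9939

1.9939


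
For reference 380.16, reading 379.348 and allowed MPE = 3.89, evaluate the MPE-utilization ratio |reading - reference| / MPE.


e = indication - reference = 379.348 - 380.16 = -0.8120
|e| = 0.8120
ratio = |e| / MPE = 0.8120 / 3.89
ratio = 0.2087

0.2087


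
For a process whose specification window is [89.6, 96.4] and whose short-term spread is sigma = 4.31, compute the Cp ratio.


Cp = (USL - LSL) / (6 * sigma)
= (96.4 - 89.6) / (6 * 4.31)
= 6.8000 / 25.8600
= 0.2630

0.2630


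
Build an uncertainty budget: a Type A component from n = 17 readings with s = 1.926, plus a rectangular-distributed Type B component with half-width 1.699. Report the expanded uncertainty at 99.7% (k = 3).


u_A = s / sqrt(n) = 1.926 / sqrt(17) = 0.46712361
u_B = half_width / sqrt(3) = 1.699 / sqrt(3) = 0.98091811
uc = sqrt(u_A^2 + u_B^2) = sqrt(0.46712361^2 + 0.98091811^2) = 1.0864644
U = k * uc = 3 * 1.0864644
U = 3.2594

3.2594


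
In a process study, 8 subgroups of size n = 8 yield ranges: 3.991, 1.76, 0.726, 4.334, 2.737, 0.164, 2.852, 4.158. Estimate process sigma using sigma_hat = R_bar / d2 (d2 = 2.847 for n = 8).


R_bar = (3.991 + 1.76 + 0.726 + 4.334 + 2.737 + 0.164 + 2.852 + 4.158) / 8
R_bar = 20.722 / 8 = 2.59025
sigma_hat = R_bar / d2 = 2.59025 / 2.847 = 0.9098

0.9098


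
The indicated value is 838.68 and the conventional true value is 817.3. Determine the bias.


Systematic error = measured - true
= 838.68 - 817.3
= 21.3800

21.3800


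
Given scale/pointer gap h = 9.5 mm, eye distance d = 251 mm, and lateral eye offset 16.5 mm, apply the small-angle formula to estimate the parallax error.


error = h * offset / d
= 9.5 * 16.5 / 251
= 0.6245

0.6245


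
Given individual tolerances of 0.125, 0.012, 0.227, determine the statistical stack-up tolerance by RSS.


RSS = sqrt(0.125^2 + 0.012^2 + 0.227^2)
= sqrt(0.067298)
= 0.2594

0.2594


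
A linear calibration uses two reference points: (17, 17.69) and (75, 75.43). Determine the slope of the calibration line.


slope = (y2 - y1) / (x2 - x1)
= (75.43 - 17.69) / (75 - 17)
= 57.7400 / 58
= 0.9955

0.9955


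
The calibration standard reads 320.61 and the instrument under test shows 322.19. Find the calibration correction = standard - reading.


Correction = standard - reading
= 320.61 - 322.19
= -1.5800

-1.5800


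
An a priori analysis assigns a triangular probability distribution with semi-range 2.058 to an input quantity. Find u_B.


u_B = half_width / sqrt(6)
u_B = 2.058 / 2.4494897
u_B = 0.8402

0.8402


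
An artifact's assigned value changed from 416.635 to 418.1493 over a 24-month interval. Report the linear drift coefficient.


rate = (v2 - v1) / months
= (418.1493 - 416.635) / 24
= 1.5143 / 24
= 0.0631

0.0631


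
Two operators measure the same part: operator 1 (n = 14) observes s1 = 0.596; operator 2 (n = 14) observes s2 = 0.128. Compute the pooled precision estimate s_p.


s_p = sqrt(((n1-1)*s1^2 + (n2-1)*s2^2) / (n1+n2-2))
numerator = (14-1)*0.596^2 + (14-1)*0.128^2 = 4.617808 + 0.212992 = 4.8308
denominator = 14 + 14 - 2 = 26
s_p^2 = 4.8308 / 26 = 0.1858
s_p = sqrt(0.1858) = 0.4310

0.4310


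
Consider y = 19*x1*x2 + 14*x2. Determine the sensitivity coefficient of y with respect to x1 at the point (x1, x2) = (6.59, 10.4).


y = 19*x1*x2 + 14*x2
dy/dx1 = 19*x2
Evaluate at x2 = 10.4: c1 = 19 * 10.4
c1 = 197.6000

197.6000


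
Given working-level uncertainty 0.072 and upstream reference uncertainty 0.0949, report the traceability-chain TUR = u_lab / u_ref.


TUR = u_lab / u_ref
= 0.072 / 0.0949
= 0.7587

0.7587


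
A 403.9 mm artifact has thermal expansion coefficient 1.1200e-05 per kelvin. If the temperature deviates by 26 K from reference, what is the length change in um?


dL = L * alpha * dT
= 403.9 * 1.1200e-05 * 26
= 0.1176157 mm
dL_um = 0.1176157 * 1000 = 117.6157 um

117.6157


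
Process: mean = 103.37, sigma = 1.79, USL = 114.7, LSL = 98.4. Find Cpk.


Cpu = (USL - mean) / (3*sigma) = (114.7 - 103.37) / (3*1.79) = 2.1099
Cpl = (mean - LSL) / (3*sigma) = (103.37 - 98.4) / (3*1.79) = 0.9255
Cpk = min(Cpu, Cpl) = 0.9255

0.9255


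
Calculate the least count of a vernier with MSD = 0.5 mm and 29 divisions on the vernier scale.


LC = MSD / n_div
= 0.5 / 29
= 0.0172

0.0172


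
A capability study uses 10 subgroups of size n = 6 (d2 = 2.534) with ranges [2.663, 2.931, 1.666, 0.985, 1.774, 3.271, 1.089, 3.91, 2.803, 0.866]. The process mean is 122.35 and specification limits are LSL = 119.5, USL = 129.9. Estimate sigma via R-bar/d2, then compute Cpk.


R_bar = (2.663 + 2.931 + 1.666 + 0.985 + 1.774 + 3.271 + 1.089 + 3.91 + 2.803 + 0.866) / 10 = 2.1958
sigma = R_bar / d2 = 2.1958 / 2.534 = 0.86653512
Cp = (USL - LSL)/(6*sigma) = (129.9 - 119.5)/(6*0.86653512) = 2.0003
Cpu = (129.9 - 122.35)/(3*0.86653512) = 2.9043
Cpl = (122.35 - 119.5)/(3*0.86653512) = 1.0963
Cpk = min(Cpu, Cpl) = 1.0963

1.0963


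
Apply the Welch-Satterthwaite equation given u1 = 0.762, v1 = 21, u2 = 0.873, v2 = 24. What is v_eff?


uc = sqrt(u1^2 + u2^2) = sqrt(0.762^2 + 0.873^2) = 1.1587808
v_eff = uc^4 / (u1^4/v1 + u2^4/v2)
= 1.1587808^4 / (0.762^4/21 + 0.873^4/24)
= 1.8030392 / 0.040256333
v_eff = 44.7890

44.7890
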